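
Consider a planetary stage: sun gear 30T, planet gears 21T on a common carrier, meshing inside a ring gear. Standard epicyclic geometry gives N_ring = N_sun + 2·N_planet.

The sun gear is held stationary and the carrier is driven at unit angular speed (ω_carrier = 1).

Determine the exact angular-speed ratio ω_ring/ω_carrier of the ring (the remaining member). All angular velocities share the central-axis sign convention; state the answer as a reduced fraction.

N_ring = 30 + 2·21 = 72
30(ω_s−ω_c) = −72(ω_r−ω_c),  ω_s=0, ω_c=1
ω_r = 1 − (30/72)(0−1) = 17/12
ω_r/ω_c = 17/12

17/12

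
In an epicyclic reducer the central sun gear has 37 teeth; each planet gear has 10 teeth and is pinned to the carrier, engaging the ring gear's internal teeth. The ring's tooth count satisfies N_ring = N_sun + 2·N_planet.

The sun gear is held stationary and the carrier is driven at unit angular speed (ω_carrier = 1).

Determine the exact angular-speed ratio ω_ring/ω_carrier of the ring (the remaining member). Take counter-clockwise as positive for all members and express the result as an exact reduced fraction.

94/57

N_ring = 37 + 2·10 = 57
37(ω_s−ω_c) = −57(ω_r−ω_c),  ω_s=0, ω_c=1
ω_r = 1 − (37/57)(0−1) = 94/57
ω_r/ω_c = 94/57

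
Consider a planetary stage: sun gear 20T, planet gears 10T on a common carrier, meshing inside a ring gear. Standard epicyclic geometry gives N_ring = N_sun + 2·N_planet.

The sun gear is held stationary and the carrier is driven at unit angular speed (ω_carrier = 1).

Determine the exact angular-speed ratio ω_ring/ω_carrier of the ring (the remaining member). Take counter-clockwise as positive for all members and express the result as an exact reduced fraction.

3/2

N_ring = 20 + 2·10 = 40
20(ω_s−ω_c) = −40(ω_r−ω_c),  ω_s=0, ω_c=1
ω_r = 1 − (20/40)(0−1) = 3/2
ω_r/ω_c = 3/2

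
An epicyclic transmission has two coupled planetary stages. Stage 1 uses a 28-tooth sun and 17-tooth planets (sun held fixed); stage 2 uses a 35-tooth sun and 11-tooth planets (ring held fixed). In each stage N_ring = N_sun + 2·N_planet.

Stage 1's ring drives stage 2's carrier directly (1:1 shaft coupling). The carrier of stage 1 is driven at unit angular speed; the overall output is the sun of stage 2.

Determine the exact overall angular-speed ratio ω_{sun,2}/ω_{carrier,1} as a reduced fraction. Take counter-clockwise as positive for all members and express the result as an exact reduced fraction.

Stage 1: N_ring = 28 + 2·17 = 62
Stage 1: 28(ω_s−ω_c) = −62(ω_r−ω_c),  ω_s=0, ω_c=1
Stage 1: ω_r = 1 − (28/62)(0−1) = 45/31
  ⇒ ω_r¹/ω_c¹ = 45/31
Stage 2: N_ring = 35 + 2·11 = 57
Stage 2: 35(ω_s−ω_c) = −57(ω_r−ω_c),  ω_r=0, ω_c=1
Stage 2: ω_s = 1 − (57/35)(0−1) = 92/35
  ⇒ ω_s²/ω_c² = 92/35
Coupling ω_c² = ω_r¹ ⇒ overall = 45/31 × 92/35 = 828/217

828/217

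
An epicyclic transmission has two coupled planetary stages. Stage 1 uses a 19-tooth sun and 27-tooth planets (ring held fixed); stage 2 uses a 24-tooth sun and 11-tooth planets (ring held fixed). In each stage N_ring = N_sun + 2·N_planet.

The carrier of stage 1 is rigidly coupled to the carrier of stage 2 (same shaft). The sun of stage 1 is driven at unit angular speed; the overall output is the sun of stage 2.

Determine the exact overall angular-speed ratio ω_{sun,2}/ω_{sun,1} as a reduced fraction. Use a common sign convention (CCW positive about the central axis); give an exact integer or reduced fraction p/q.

665/1104

Stage 1: N_ring = 19 + 2·27 = 73
Stage 1: 19(ω_s−ω_c) = −73(ω_r−ω_c),  ω_r=0, ω_s=1
Stage 1: 19(1−ω_c) = −73(0−ω_c)  ⇒  92ω_c = 19  ⇒  ω_c = 19/92
  ⇒ ω_c¹/ω_s¹ = 19/92
Stage 2: N_ring = 24 + 2·11 = 46
Stage 2: 24(ω_s−ω_c) = −46(ω_r−ω_c),  ω_r=0, ω_c=1
Stage 2: ω_s = 1 − (46/24)(0−1) = 35/12
  ⇒ ω_s²/ω_c² = 35/12
Coupling ω_c² = ω_c¹ ⇒ overall = 19/92 × 35/12 = 665/1104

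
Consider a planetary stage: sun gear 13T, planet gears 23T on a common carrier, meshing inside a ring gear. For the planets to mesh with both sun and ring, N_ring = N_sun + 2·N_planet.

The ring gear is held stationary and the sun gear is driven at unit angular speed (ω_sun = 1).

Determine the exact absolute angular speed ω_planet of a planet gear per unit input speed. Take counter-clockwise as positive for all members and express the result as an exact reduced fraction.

N_ring = 13 + 2·23 = 59
13(ω_s−ω_c) = −59(ω_r−ω_c),  ω_r=0, ω_s=1
13(1−ω_c) = −59(0−ω_c)  ⇒  72ω_c = 13  ⇒  ω_c = 13/72
sun–planet: 13·(1−13/72) = −23·(ω_p−ω_c)  ⇒  ω_p−ω_c = −(13/23)·(59/72) = -767/1656
ω_p = 13/72 − 767/1656 = -13/46

-13/46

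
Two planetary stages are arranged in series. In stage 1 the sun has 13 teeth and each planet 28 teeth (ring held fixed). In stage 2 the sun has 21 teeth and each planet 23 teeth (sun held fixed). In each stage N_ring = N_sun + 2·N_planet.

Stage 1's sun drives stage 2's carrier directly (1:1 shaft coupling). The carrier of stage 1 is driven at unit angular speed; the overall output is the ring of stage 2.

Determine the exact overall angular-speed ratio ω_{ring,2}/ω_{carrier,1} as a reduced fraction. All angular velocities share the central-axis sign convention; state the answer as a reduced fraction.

7216/871

Stage 1: N_ring = 13 + 2·28 = 69
Stage 1: 13(ω_s−ω_c) = −69(ω_r−ω_c),  ω_r=0, ω_c=1
Stage 1: ω_s = 1 − (69/13)(0−1) = 82/13
  ⇒ ω_s¹/ω_c¹ = 82/13
Stage 2: N_ring = 21 + 2·23 = 67
Stage 2: 21(ω_s−ω_c) = −67(ω_r−ω_c),  ω_s=0, ω_c=1
Stage 2: ω_r = 1 − (21/67)(0−1) = 88/67
  ⇒ ω_r²/ω_c² = 88/67
Coupling ω_c² = ω_s¹ ⇒ overall = 82/13 × 88/67 = 7216/871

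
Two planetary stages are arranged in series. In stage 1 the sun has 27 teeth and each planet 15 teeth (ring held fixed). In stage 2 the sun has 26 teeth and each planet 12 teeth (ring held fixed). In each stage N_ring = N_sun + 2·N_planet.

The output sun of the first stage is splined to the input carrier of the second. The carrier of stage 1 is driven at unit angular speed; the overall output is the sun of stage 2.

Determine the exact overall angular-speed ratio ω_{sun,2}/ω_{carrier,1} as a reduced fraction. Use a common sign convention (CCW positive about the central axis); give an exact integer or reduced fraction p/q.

1064/117

Stage 1: N_ring = 27 + 2·15 = 57
Stage 1: 27(ω_s−ω_c) = −57(ω_r−ω_c),  ω_r=0, ω_c=1
Stage 1: ω_s = 1 − (57/27)(0−1) = 28/9
  ⇒ ω_s¹/ω_c¹ = 28/9
Stage 2: N_ring = 26 + 2·12 = 50
Stage 2: 26(ω_s−ω_c) = −50(ω_r−ω_c),  ω_r=0, ω_c=1
Stage 2: ω_s = 1 − (50/26)(0−1) = 38/13
  ⇒ ω_s²/ω_c² = 38/13
Coupling ω_c² = ω_s¹ ⇒ overall = 28/9 × 38/13 = 1064/117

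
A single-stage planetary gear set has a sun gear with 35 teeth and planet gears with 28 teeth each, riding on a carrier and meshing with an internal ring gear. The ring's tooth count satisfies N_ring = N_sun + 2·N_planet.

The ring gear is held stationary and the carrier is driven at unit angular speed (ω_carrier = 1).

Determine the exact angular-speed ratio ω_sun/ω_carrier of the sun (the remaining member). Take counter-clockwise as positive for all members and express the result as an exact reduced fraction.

18/5

N_ring = 35 + 2·28 = 91
35(ω_s−ω_c) = −91(ω_r−ω_c),  ω_r=0, ω_c=1
ω_s = 1 − (91/35)(0−1) = 18/5
ω_s/ω_c = 18/5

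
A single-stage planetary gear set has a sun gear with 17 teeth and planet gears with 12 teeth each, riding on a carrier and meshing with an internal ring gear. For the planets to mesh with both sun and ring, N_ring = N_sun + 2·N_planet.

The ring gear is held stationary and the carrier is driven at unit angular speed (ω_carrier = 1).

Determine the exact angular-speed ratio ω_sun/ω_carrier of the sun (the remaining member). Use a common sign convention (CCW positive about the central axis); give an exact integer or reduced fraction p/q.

N_ring = 17 + 2·12 = 41
17(ω_s−ω_c) = −41(ω_r−ω_c),  ω_r=0, ω_c=1
ω_s = 1 − (41/17)(0−1) = 58/17
ω_s/ω_c = 58/17

58/17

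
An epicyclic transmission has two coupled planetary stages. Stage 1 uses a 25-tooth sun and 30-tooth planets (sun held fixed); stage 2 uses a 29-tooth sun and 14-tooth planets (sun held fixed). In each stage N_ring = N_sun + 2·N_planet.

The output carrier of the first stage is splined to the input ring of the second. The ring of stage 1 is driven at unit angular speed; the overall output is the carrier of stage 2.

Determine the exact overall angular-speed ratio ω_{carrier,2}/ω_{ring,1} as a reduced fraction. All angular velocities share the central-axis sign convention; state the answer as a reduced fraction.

Stage 1: N_ring = 25 + 2·30 = 85
Stage 1: 25(ω_s−ω_c) = −85(ω_r−ω_c),  ω_s=0, ω_r=1
Stage 1: 25(0−ω_c) = −85(1−ω_c)  ⇒  110ω_c = 85  ⇒  ω_c = 17/22
  ⇒ ω_c¹/ω_r¹ = 17/22
Stage 2: N_ring = 29 + 2·14 = 57
Stage 2: 29(ω_s−ω_c) = −57(ω_r−ω_c),  ω_s=0, ω_r=1
Stage 2: 29(0−ω_c) = −57(1−ω_c)  ⇒  86ω_c = 57  ⇒  ω_c = 57/86
  ⇒ ω_c²/ω_r² = 57/86
Coupling ω_r² = ω_c¹ ⇒ overall = 17/22 × 57/86 = 969/1892

969/1892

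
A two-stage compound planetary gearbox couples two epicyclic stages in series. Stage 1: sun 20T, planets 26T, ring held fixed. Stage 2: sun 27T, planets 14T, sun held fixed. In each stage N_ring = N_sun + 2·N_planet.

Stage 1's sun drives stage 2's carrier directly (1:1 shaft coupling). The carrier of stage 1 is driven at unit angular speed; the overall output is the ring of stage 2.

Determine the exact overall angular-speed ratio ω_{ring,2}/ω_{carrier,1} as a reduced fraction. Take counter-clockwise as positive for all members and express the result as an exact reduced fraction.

1886/275

Stage 1: N_ring = 20 + 2·26 = 72
Stage 1: 20(ω_s−ω_c) = −72(ω_r−ω_c),  ω_r=0, ω_c=1
Stage 1: ω_s = 1 − (72/20)(0−1) = 23/5
  ⇒ ω_s¹/ω_c¹ = 23/5
Stage 2: N_ring = 27 + 2·14 = 55
Stage 2: 27(ω_s−ω_c) = −55(ω_r−ω_c),  ω_s=0, ω_c=1
Stage 2: ω_r = 1 − (27/55)(0−1) = 82/55
  ⇒ ω_r²/ω_c² = 82/55
Coupling ω_c² = ω_s¹ ⇒ overall = 23/5 × 82/55 = 1886/275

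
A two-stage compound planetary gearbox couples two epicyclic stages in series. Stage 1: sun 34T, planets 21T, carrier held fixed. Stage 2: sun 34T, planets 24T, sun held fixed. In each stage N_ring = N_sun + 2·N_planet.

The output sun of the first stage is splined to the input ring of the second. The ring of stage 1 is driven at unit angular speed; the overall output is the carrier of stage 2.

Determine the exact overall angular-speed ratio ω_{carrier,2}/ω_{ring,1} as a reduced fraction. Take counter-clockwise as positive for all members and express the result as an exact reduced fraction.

Stage 1: N_ring = 34 + 2·21 = 76
Stage 1: 34(ω_s−ω_c) = −76(ω_r−ω_c),  ω_c=0, ω_r=1
Stage 1: ω_s = 0 − (76/34)(1−0) = -38/17
  ⇒ ω_s¹/ω_r¹ = -38/17
Stage 2: N_ring = 34 + 2·24 = 82
Stage 2: 34(ω_s−ω_c) = −82(ω_r−ω_c),  ω_s=0, ω_r=1
Stage 2: 34(0−ω_c) = −82(1−ω_c)  ⇒  116ω_c = 82  ⇒  ω_c = 41/58
  ⇒ ω_c²/ω_r² = 41/58
Coupling ω_r² = ω_s¹ ⇒ overall = -38/17 × 41/58 = -779/493

-779/493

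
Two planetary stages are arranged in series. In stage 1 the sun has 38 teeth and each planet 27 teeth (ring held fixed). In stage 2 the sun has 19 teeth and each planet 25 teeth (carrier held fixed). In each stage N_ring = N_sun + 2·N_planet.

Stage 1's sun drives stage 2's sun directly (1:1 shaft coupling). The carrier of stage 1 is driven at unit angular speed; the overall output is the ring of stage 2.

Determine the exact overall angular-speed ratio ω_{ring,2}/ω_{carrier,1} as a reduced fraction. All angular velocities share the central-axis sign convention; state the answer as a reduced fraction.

Stage 1: N_ring = 38 + 2·27 = 92
Stage 1: 38(ω_s−ω_c) = −92(ω_r−ω_c),  ω_r=0, ω_c=1
Stage 1: ω_s = 1 − (92/38)(0−1) = 65/19
  ⇒ ω_s¹/ω_c¹ = 65/19
Stage 2: N_ring = 19 + 2·25 = 69
Stage 2: 19(ω_s−ω_c) = −69(ω_r−ω_c),  ω_c=0, ω_s=1
Stage 2: ω_r = 0 − (19/69)(1−0) = -19/69
  ⇒ ω_r²/ω_s² = -19/69
Coupling ω_s² = ω_s¹ ⇒ overall = 65/19 × -19/69 = -65/69

-65/69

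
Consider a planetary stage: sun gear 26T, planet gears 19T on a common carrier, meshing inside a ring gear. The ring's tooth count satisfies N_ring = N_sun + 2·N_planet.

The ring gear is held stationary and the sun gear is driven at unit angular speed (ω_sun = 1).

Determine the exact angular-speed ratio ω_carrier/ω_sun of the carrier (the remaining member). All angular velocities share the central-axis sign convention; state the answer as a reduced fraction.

N_ring = 26 + 2·19 = 64
26(ω_s−ω_c) = −64(ω_r−ω_c),  ω_r=0, ω_s=1
26(1−ω_c) = −64(0−ω_c)  ⇒  90ω_c = 26  ⇒  ω_c = 13/45
ω_c/ω_s = 13/45

13/45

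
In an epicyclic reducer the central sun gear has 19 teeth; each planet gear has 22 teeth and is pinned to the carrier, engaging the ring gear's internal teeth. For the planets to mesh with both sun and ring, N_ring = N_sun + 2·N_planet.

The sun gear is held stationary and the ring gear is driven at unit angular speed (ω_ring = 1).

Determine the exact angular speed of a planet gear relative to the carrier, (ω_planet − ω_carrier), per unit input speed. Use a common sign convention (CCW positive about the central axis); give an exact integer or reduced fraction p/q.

N_ring = 19 + 2·22 = 63
19(ω_s−ω_c) = −63(ω_r−ω_c),  ω_s=0, ω_r=1
19(0−ω_c) = −63(1−ω_c)  ⇒  82ω_c = 63  ⇒  ω_c = 63/82
sun–planet: 19·(0−63/82) = −22·(ω_p−ω_c)  ⇒  ω_p−ω_c = −(19/22)·(-63/82) = 1197/1804

1197/1804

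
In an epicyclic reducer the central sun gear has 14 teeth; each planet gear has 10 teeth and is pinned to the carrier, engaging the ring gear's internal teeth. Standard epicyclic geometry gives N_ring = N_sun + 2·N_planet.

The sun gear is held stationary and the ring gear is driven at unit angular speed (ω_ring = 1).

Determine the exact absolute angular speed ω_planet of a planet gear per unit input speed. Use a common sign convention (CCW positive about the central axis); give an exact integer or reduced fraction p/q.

N_ring = 14 + 2·10 = 34
14(ω_s−ω_c) = −34(ω_r−ω_c),  ω_s=0, ω_r=1
14(0−ω_c) = −34(1−ω_c)  ⇒  48ω_c = 34  ⇒  ω_c = 17/24
sun–planet: 14·(0−17/24) = −10·(ω_p−ω_c)  ⇒  ω_p−ω_c = −(14/10)·(-17/24) = 119/120
ω_p = 17/24 + 119/120 = 17/10

17/10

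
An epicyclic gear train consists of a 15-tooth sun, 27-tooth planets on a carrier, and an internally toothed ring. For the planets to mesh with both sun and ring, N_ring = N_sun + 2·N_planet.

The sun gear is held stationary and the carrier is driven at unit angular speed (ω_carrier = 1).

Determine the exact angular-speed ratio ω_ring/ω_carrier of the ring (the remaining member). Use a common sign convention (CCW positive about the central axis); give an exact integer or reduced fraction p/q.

N_ring = 15 + 2·27 = 69
15(ω_s−ω_c) = −69(ω_r−ω_c),  ω_s=0, ω_c=1
ω_r = 1 − (15/69)(0−1) = 28/23
ω_r/ω_c = 28/23

28/23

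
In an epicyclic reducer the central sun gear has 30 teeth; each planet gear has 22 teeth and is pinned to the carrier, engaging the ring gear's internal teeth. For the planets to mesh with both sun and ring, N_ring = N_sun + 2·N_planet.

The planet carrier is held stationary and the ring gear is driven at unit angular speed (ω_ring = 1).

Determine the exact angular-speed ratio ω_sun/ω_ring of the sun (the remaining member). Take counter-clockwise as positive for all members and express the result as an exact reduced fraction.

N_ring = 30 + 2·22 = 74
30(ω_s−ω_c) = −74(ω_r−ω_c),  ω_c=0, ω_r=1
ω_s = 0 − (74/30)(1−0) = -37/15
ω_s/ω_r = -37/15

-37/15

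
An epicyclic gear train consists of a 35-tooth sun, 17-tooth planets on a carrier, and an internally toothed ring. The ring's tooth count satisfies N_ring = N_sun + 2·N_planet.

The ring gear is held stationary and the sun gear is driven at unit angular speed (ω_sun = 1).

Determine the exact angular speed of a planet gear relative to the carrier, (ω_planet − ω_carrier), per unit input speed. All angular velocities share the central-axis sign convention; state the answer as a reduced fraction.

N_ring = 35 + 2·17 = 69
35(ω_s−ω_c) = −69(ω_r−ω_c),  ω_r=0, ω_s=1
35(1−ω_c) = −69(0−ω_c)  ⇒  104ω_c = 35  ⇒  ω_c = 35/104
sun–planet: 35·(1−35/104) = −17·(ω_p−ω_c)  ⇒  ω_p−ω_c = −(35/17)·(69/104) = -2415/1768

-2415/1768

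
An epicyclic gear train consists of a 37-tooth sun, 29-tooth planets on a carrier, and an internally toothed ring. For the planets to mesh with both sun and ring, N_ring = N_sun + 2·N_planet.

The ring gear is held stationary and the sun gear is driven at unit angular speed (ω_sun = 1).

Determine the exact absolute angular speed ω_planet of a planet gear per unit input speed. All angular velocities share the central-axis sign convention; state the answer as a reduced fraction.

N_ring = 37 + 2·29 = 95
37(ω_s−ω_c) = −95(ω_r−ω_c),  ω_r=0, ω_s=1
37(1−ω_c) = −95(0−ω_c)  ⇒  132ω_c = 37  ⇒  ω_c = 37/132
sun–planet: 37·(1−37/132) = −29·(ω_p−ω_c)  ⇒  ω_p−ω_c = −(37/29)·(95/132) = -3515/3828
ω_p = 37/132 − 3515/3828 = -37/58

-37/58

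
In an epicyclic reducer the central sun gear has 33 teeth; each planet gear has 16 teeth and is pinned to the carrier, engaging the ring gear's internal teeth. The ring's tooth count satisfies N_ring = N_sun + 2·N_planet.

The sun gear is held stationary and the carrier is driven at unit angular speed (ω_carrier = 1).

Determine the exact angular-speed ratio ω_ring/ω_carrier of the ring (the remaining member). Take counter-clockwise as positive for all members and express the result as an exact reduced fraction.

98/65

N_ring = 33 + 2·16 = 65
33(ω_s−ω_c) = −65(ω_r−ω_c),  ω_s=0, ω_c=1
ω_r = 1 − (33/65)(0−1) = 98/65
ω_r/ω_c = 98/65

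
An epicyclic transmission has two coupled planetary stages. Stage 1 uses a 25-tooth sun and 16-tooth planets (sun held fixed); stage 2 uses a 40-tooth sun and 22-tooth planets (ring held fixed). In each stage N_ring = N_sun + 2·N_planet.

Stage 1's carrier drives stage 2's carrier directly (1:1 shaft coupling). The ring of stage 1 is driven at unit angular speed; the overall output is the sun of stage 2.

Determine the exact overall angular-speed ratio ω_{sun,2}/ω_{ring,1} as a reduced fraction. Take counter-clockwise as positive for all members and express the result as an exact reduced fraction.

1767/820

Stage 1: N_ring = 25 + 2·16 = 57
Stage 1: 25(ω_s−ω_c) = −57(ω_r−ω_c),  ω_s=0, ω_r=1
Stage 1: 25(0−ω_c) = −57(1−ω_c)  ⇒  82ω_c = 57  ⇒  ω_c = 57/82
  ⇒ ω_c¹/ω_r¹ = 57/82
Stage 2: N_ring = 40 + 2·22 = 84
Stage 2: 40(ω_s−ω_c) = −84(ω_r−ω_c),  ω_r=0, ω_c=1
Stage 2: ω_s = 1 − (84/40)(0−1) = 31/10
  ⇒ ω_s²/ω_c² = 31/10
Coupling ω_c² = ω_c¹ ⇒ overall = 57/82 × 31/10 = 1767/820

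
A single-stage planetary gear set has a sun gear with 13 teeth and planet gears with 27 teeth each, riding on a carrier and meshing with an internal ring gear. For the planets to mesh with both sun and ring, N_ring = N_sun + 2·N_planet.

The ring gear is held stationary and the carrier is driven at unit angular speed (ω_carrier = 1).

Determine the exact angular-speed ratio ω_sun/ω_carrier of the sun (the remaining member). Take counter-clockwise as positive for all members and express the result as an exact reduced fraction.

N_ring = 13 + 2·27 = 67
13(ω_s−ω_c) = −67(ω_r−ω_c),  ω_r=0, ω_c=1
ω_s = 1 − (67/13)(0−1) = 80/13
ω_s/ω_c = 80/13

80/13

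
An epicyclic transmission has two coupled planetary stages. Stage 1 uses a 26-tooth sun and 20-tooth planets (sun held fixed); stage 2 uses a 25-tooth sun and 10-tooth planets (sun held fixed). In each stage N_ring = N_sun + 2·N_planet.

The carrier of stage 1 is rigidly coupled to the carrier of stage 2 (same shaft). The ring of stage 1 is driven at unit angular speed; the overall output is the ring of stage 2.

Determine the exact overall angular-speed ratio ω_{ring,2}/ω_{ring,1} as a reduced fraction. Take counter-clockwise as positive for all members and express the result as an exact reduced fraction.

77/69

Stage 1: N_ring = 26 + 2·20 = 66
Stage 1: 26(ω_s−ω_c) = −66(ω_r−ω_c),  ω_s=0, ω_r=1
Stage 1: 26(0−ω_c) = −66(1−ω_c)  ⇒  92ω_c = 66  ⇒  ω_c = 33/46
  ⇒ ω_c¹/ω_r¹ = 33/46
Stage 2: N_ring = 25 + 2·10 = 45
Stage 2: 25(ω_s−ω_c) = −45(ω_r−ω_c),  ω_s=0, ω_c=1
Stage 2: ω_r = 1 − (25/45)(0−1) = 14/9
  ⇒ ω_r²/ω_c² = 14/9
Coupling ω_c² = ω_c¹ ⇒ overall = 33/46 × 14/9 = 77/69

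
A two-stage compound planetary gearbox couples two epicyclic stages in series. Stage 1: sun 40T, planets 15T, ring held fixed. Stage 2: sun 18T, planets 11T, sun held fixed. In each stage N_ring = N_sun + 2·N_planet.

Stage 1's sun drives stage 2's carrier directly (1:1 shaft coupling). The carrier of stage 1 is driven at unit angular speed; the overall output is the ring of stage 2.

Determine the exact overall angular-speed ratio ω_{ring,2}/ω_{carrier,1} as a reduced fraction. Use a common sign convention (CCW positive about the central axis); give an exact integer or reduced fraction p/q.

Stage 1: N_ring = 40 + 2·15 = 70
Stage 1: 40(ω_s−ω_c) = −70(ω_r−ω_c),  ω_r=0, ω_c=1
Stage 1: ω_s = 1 − (70/40)(0−1) = 11/4
  ⇒ ω_s¹/ω_c¹ = 11/4
Stage 2: N_ring = 18 + 2·11 = 40
Stage 2: 18(ω_s−ω_c) = −40(ω_r−ω_c),  ω_s=0, ω_c=1
Stage 2: ω_r = 1 − (18/40)(0−1) = 29/20
  ⇒ ω_r²/ω_c² = 29/20
Coupling ω_c² = ω_s¹ ⇒ overall = 11/4 × 29/20 = 319/80

319/80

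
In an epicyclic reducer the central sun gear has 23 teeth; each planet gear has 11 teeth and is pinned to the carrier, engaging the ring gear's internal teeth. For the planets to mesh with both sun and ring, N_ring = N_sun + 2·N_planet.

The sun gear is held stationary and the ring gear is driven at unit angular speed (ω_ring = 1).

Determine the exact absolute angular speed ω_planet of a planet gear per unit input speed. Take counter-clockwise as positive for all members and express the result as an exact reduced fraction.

45/22

N_ring = 23 + 2·11 = 45
23(ω_s−ω_c) = −45(ω_r−ω_c),  ω_s=0, ω_r=1
23(0−ω_c) = −45(1−ω_c)  ⇒  68ω_c = 45  ⇒  ω_c = 45/68
sun–planet: 23·(0−45/68) = −11·(ω_p−ω_c)  ⇒  ω_p−ω_c = −(23/11)·(-45/68) = 1035/748
ω_p = 45/68 + 1035/748 = 45/22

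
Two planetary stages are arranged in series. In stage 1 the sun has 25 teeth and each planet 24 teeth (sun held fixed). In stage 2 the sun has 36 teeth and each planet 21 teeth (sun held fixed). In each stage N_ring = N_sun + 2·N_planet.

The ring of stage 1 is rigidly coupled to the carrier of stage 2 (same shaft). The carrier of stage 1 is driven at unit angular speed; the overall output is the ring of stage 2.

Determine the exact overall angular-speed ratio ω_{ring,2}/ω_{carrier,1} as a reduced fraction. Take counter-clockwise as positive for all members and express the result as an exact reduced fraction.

Stage 1: N_ring = 25 + 2·24 = 73
Stage 1: 25(ω_s−ω_c) = −73(ω_r−ω_c),  ω_s=0, ω_c=1
Stage 1: ω_r = 1 − (25/73)(0−1) = 98/73
  ⇒ ω_r¹/ω_c¹ = 98/73
Stage 2: N_ring = 36 + 2·21 = 78
Stage 2: 36(ω_s−ω_c) = −78(ω_r−ω_c),  ω_s=0, ω_c=1
Stage 2: ω_r = 1 − (36/78)(0−1) = 19/13
  ⇒ ω_r²/ω_c² = 19/13
Coupling ω_c² = ω_r¹ ⇒ overall = 98/73 × 19/13 = 1862/949

1862/949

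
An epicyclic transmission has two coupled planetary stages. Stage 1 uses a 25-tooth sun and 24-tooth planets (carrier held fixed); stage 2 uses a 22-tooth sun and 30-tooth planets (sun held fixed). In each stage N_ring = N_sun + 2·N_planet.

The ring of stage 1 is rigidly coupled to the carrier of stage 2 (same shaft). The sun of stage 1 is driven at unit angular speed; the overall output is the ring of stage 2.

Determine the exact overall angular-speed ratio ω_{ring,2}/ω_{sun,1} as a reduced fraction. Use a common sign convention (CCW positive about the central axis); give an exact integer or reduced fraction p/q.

-1300/2993

Stage 1: N_ring = 25 + 2·24 = 73
Stage 1: 25(ω_s−ω_c) = −73(ω_r−ω_c),  ω_c=0, ω_s=1
Stage 1: ω_r = 0 − (25/73)(1−0) = -25/73
  ⇒ ω_r¹/ω_s¹ = -25/73
Stage 2: N_ring = 22 + 2·30 = 82
Stage 2: 22(ω_s−ω_c) = −82(ω_r−ω_c),  ω_s=0, ω_c=1
Stage 2: ω_r = 1 − (22/82)(0−1) = 52/41
  ⇒ ω_r²/ω_c² = 52/41
Coupling ω_c² = ω_r¹ ⇒ overall = -25/73 × 52/41 = -1300/2993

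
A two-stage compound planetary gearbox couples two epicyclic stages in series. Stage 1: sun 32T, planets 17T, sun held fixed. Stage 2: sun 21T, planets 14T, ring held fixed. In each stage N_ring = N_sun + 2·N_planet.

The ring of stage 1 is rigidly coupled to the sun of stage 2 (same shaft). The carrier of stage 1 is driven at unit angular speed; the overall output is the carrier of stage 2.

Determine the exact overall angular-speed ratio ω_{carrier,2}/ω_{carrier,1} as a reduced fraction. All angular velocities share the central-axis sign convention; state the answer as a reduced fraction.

Stage 1: N_ring = 32 + 2·17 = 66
Stage 1: 32(ω_s−ω_c) = −66(ω_r−ω_c),  ω_s=0, ω_c=1
Stage 1: ω_r = 1 − (32/66)(0−1) = 49/33
  ⇒ ω_r¹/ω_c¹ = 49/33
Stage 2: N_ring = 21 + 2·14 = 49
Stage 2: 21(ω_s−ω_c) = −49(ω_r−ω_c),  ω_r=0, ω_s=1
Stage 2: 21(1−ω_c) = −49(0−ω_c)  ⇒  70ω_c = 21  ⇒  ω_c = 3/10
  ⇒ ω_c²/ω_s² = 3/10
Coupling ω_s² = ω_r¹ ⇒ overall = 49/33 × 3/10 = 49/110

49/110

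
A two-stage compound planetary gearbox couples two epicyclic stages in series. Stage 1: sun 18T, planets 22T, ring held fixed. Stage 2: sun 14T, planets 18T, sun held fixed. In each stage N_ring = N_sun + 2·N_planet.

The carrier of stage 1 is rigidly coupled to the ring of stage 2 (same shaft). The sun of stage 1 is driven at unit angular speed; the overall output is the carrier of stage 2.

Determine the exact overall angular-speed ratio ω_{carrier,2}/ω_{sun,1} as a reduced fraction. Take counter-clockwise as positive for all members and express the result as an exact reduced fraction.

45/256

Stage 1: N_ring = 18 + 2·22 = 62
Stage 1: 18(ω_s−ω_c) = −62(ω_r−ω_c),  ω_r=0, ω_s=1
Stage 1: 18(1−ω_c) = −62(0−ω_c)  ⇒  80ω_c = 18  ⇒  ω_c = 9/40
  ⇒ ω_c¹/ω_s¹ = 9/40
Stage 2: N_ring = 14 + 2·18 = 50
Stage 2: 14(ω_s−ω_c) = −50(ω_r−ω_c),  ω_s=0, ω_r=1
Stage 2: 14(0−ω_c) = −50(1−ω_c)  ⇒  64ω_c = 50  ⇒  ω_c = 25/32
  ⇒ ω_c²/ω_r² = 25/32
Coupling ω_r² = ω_c¹ ⇒ overall = 9/40 × 25/32 = 45/256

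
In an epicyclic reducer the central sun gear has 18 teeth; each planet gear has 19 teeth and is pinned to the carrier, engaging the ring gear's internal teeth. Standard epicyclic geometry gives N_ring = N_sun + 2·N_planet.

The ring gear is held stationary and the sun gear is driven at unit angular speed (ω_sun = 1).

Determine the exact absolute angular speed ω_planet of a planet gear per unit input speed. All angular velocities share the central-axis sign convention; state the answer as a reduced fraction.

-9/19

N_ring = 18 + 2·19 = 56
18(ω_s−ω_c) = −56(ω_r−ω_c),  ω_r=0, ω_s=1
18(1−ω_c) = −56(0−ω_c)  ⇒  74ω_c = 18  ⇒  ω_c = 9/37
sun–planet: 18·(1−9/37) = −19·(ω_p−ω_c)  ⇒  ω_p−ω_c = −(18/19)·(28/37) = -504/703
ω_p = 9/37 − 504/703 = -9/19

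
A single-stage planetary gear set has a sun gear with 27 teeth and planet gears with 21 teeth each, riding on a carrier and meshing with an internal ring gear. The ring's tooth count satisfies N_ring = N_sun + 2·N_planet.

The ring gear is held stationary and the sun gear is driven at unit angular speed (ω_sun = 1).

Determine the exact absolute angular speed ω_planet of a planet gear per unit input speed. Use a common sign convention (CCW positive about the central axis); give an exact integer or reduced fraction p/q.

-9/14

N_ring = 27 + 2·21 = 69
27(ω_s−ω_c) = −69(ω_r−ω_c),  ω_r=0, ω_s=1
27(1−ω_c) = −69(0−ω_c)  ⇒  96ω_c = 27  ⇒  ω_c = 9/32
sun–planet: 27·(1−9/32) = −21·(ω_p−ω_c)  ⇒  ω_p−ω_c = −(27/21)·(23/32) = -207/224
ω_p = 9/32 − 207/224 = -9/14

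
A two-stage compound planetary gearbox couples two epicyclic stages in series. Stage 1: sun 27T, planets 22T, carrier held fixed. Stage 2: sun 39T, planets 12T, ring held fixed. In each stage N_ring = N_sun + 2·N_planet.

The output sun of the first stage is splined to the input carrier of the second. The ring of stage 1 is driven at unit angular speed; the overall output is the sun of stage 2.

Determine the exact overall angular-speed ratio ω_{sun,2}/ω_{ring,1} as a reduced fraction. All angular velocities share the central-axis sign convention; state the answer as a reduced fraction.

-2414/351

Stage 1: N_ring = 27 + 2·22 = 71
Stage 1: 27(ω_s−ω_c) = −71(ω_r−ω_c),  ω_c=0, ω_r=1
Stage 1: ω_s = 0 − (71/27)(1−0) = -71/27
  ⇒ ω_s¹/ω_r¹ = -71/27
Stage 2: N_ring = 39 + 2·12 = 63
Stage 2: 39(ω_s−ω_c) = −63(ω_r−ω_c),  ω_r=0, ω_c=1
Stage 2: ω_s = 1 − (63/39)(0−1) = 34/13
  ⇒ ω_s²/ω_c² = 34/13
Coupling ω_c² = ω_s¹ ⇒ overall = -71/27 × 34/13 = -2414/351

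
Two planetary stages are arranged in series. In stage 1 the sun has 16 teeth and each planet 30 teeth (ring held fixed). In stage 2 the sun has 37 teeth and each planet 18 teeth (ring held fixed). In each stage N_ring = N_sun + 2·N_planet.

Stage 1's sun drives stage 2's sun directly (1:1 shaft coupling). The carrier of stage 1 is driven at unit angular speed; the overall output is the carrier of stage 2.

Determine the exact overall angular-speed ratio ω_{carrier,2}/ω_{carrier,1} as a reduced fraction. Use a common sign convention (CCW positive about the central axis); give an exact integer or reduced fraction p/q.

Stage 1: N_ring = 16 + 2·30 = 76
Stage 1: 16(ω_s−ω_c) = −76(ω_r−ω_c),  ω_r=0, ω_c=1
Stage 1: ω_s = 1 − (76/16)(0−1) = 23/4
  ⇒ ω_s¹/ω_c¹ = 23/4
Stage 2: N_ring = 37 + 2·18 = 73
Stage 2: 37(ω_s−ω_c) = −73(ω_r−ω_c),  ω_r=0, ω_s=1
Stage 2: 37(1−ω_c) = −73(0−ω_c)  ⇒  110ω_c = 37  ⇒  ω_c = 37/110
  ⇒ ω_c²/ω_s² = 37/110
Coupling ω_s² = ω_s¹ ⇒ overall = 23/4 × 37/110 = 851/440

851/440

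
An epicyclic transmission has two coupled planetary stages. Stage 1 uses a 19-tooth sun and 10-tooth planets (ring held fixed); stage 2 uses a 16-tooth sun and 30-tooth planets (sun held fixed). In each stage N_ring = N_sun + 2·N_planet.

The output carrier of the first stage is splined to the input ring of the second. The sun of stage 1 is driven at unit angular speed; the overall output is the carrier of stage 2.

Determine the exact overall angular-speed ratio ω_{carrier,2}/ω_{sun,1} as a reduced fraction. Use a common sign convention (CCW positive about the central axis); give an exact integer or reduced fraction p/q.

361/1334

Stage 1: N_ring = 19 + 2·10 = 39
Stage 1: 19(ω_s−ω_c) = −39(ω_r−ω_c),  ω_r=0, ω_s=1
Stage 1: 19(1−ω_c) = −39(0−ω_c)  ⇒  58ω_c = 19  ⇒  ω_c = 19/58
  ⇒ ω_c¹/ω_s¹ = 19/58
Stage 2: N_ring = 16 + 2·30 = 76
Stage 2: 16(ω_s−ω_c) = −76(ω_r−ω_c),  ω_s=0, ω_r=1
Stage 2: 16(0−ω_c) = −76(1−ω_c)  ⇒  92ω_c = 76  ⇒  ω_c = 19/23
  ⇒ ω_c²/ω_r² = 19/23
Coupling ω_r² = ω_c¹ ⇒ overall = 19/58 × 19/23 = 361/1334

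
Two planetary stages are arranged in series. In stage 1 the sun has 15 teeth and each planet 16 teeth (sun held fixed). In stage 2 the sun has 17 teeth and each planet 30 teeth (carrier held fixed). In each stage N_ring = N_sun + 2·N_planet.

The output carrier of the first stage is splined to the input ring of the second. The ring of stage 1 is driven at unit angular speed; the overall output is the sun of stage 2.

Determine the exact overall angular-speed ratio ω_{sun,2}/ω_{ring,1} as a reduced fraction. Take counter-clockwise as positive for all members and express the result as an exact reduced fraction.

-3619/1054

Stage 1: N_ring = 15 + 2·16 = 47
Stage 1: 15(ω_s−ω_c) = −47(ω_r−ω_c),  ω_s=0, ω_r=1
Stage 1: 15(0−ω_c) = −47(1−ω_c)  ⇒  62ω_c = 47  ⇒  ω_c = 47/62
  ⇒ ω_c¹/ω_r¹ = 47/62
Stage 2: N_ring = 17 + 2·30 = 77
Stage 2: 17(ω_s−ω_c) = −77(ω_r−ω_c),  ω_c=0, ω_r=1
Stage 2: ω_s = 0 − (77/17)(1−0) = -77/17
  ⇒ ω_s²/ω_r² = -77/17
Coupling ω_r² = ω_c¹ ⇒ overall = 47/62 × -77/17 = -3619/1054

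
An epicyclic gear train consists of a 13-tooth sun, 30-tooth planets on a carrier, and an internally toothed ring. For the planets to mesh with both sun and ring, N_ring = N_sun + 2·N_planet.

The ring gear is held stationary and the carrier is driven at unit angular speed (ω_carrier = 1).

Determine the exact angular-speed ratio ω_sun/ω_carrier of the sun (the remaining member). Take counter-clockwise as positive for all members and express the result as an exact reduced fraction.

N_ring = 13 + 2·30 = 73
13(ω_s−ω_c) = −73(ω_r−ω_c),  ω_r=0, ω_c=1
ω_s = 1 − (73/13)(0−1) = 86/13
ω_s/ω_c = 86/13

86/13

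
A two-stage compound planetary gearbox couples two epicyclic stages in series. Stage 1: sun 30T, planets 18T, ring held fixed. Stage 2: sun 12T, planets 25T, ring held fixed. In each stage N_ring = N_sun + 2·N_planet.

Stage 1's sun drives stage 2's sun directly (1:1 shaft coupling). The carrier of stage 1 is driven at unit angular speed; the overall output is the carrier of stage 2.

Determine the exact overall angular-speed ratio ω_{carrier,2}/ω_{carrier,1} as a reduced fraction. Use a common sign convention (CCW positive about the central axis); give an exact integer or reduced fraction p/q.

96/185

Stage 1: N_ring = 30 + 2·18 = 66
Stage 1: 30(ω_s−ω_c) = −66(ω_r−ω_c),  ω_r=0, ω_c=1
Stage 1: ω_s = 1 − (66/30)(0−1) = 16/5
  ⇒ ω_s¹/ω_c¹ = 16/5
Stage 2: N_ring = 12 + 2·25 = 62
Stage 2: 12(ω_s−ω_c) = −62(ω_r−ω_c),  ω_r=0, ω_s=1
Stage 2: 12(1−ω_c) = −62(0−ω_c)  ⇒  74ω_c = 12  ⇒  ω_c = 6/37
  ⇒ ω_c²/ω_s² = 6/37
Coupling ω_s² = ω_s¹ ⇒ overall = 16/5 × 6/37 = 96/185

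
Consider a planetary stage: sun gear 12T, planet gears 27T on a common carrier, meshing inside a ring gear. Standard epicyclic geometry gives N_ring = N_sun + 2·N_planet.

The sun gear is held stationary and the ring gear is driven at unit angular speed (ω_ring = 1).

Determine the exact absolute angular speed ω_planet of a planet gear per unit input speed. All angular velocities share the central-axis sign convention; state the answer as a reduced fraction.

11/9

N_ring = 12 + 2·27 = 66
12(ω_s−ω_c) = −66(ω_r−ω_c),  ω_s=0, ω_r=1
12(0−ω_c) = −66(1−ω_c)  ⇒  78ω_c = 66  ⇒  ω_c = 11/13
sun–planet: 12·(0−11/13) = −27·(ω_p−ω_c)  ⇒  ω_p−ω_c = −(12/27)·(-11/13) = 44/117
ω_p = 11/13 + 44/117 = 11/9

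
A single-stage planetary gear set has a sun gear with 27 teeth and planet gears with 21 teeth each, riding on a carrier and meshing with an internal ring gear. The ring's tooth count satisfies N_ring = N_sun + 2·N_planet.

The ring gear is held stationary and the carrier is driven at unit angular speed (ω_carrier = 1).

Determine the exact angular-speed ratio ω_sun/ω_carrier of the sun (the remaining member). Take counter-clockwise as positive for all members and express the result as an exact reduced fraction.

N_ring = 27 + 2·21 = 69
27(ω_s−ω_c) = −69(ω_r−ω_c),  ω_r=0, ω_c=1
ω_s = 1 − (69/27)(0−1) = 32/9
ω_s/ω_c = 32/9

32/9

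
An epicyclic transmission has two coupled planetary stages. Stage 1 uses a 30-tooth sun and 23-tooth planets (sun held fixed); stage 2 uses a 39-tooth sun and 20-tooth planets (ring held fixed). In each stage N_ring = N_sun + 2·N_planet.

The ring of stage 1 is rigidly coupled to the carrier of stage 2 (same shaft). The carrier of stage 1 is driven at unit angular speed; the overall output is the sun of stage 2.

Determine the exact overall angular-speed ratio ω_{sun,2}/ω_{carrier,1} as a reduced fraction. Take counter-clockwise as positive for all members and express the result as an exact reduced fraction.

3127/741

Stage 1: N_ring = 30 + 2·23 = 76
Stage 1: 30(ω_s−ω_c) = −76(ω_r−ω_c),  ω_s=0, ω_c=1
Stage 1: ω_r = 1 − (30/76)(0−1) = 53/38
  ⇒ ω_r¹/ω_c¹ = 53/38
Stage 2: N_ring = 39 + 2·20 = 79
Stage 2: 39(ω_s−ω_c) = −79(ω_r−ω_c),  ω_r=0, ω_c=1
Stage 2: ω_s = 1 − (79/39)(0−1) = 118/39
  ⇒ ω_s²/ω_c² = 118/39
Coupling ω_c² = ω_r¹ ⇒ overall = 53/38 × 118/39 = 3127/741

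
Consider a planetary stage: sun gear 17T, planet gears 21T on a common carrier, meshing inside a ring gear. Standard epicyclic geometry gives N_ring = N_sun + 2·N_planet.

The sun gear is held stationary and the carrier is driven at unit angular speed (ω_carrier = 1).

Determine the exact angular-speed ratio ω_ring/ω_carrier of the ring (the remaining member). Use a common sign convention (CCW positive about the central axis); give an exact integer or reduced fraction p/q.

76/59

N_ring = 17 + 2·21 = 59
17(ω_s−ω_c) = −59(ω_r−ω_c),  ω_s=0, ω_c=1
ω_r = 1 − (17/59)(0−1) = 76/59
ω_r/ω_c = 76/59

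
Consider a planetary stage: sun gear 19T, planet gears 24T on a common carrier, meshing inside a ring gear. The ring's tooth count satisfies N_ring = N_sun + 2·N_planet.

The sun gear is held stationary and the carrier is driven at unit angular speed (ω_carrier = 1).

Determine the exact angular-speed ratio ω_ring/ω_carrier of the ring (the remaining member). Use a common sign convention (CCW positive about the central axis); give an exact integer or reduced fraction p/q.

86/67

N_ring = 19 + 2·24 = 67
19(ω_s−ω_c) = −67(ω_r−ω_c),  ω_s=0, ω_c=1
ω_r = 1 − (19/67)(0−1) = 86/67
ω_r/ω_c = 86/67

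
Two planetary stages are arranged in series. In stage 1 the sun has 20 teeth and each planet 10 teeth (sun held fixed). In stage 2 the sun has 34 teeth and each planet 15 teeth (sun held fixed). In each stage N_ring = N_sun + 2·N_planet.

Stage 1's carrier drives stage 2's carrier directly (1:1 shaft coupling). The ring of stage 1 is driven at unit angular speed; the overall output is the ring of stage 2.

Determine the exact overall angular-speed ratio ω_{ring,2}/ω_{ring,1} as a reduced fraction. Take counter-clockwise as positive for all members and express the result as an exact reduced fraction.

49/48

Stage 1: N_ring = 20 + 2·10 = 40
Stage 1: 20(ω_s−ω_c) = −40(ω_r−ω_c),  ω_s=0, ω_r=1
Stage 1: 20(0−ω_c) = −40(1−ω_c)  ⇒  60ω_c = 40  ⇒  ω_c = 2/3
  ⇒ ω_c¹/ω_r¹ = 2/3
Stage 2: N_ring = 34 + 2·15 = 64
Stage 2: 34(ω_s−ω_c) = −64(ω_r−ω_c),  ω_s=0, ω_c=1
Stage 2: ω_r = 1 − (34/64)(0−1) = 49/32
  ⇒ ω_r²/ω_c² = 49/32
Coupling ω_c² = ω_c¹ ⇒ overall = 2/3 × 49/32 = 49/48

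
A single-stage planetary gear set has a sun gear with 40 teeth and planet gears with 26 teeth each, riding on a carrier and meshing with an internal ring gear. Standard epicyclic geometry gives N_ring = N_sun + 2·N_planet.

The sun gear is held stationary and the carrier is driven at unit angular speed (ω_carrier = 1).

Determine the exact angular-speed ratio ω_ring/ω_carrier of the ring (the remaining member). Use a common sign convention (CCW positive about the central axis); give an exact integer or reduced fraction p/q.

N_ring = 40 + 2·26 = 92
40(ω_s−ω_c) = −92(ω_r−ω_c),  ω_s=0, ω_c=1
ω_r = 1 − (40/92)(0−1) = 33/23
ω_r/ω_c = 33/23

33/23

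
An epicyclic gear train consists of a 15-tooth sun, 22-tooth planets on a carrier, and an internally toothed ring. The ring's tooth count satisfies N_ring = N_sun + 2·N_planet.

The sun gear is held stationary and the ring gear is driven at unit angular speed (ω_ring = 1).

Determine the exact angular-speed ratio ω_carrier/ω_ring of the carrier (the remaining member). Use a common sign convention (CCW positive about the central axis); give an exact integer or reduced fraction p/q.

59/74

N_ring = 15 + 2·22 = 59
15(ω_s−ω_c) = −59(ω_r−ω_c),  ω_s=0, ω_r=1
15(0−ω_c) = −59(1−ω_c)  ⇒  74ω_c = 59  ⇒  ω_c = 59/74
ω_c/ω_r = 59/74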